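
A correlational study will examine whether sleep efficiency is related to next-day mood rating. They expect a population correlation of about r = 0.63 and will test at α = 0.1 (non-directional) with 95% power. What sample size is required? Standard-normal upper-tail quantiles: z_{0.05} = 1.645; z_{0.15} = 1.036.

n = 23

Fisher's z: C = ½·ln((1+r)/(1−r)) = ½·ln(4.4054) = 0.7414.
n = ((z_{α/2} + z_β)/C)² + 3.
(1.645 + 1.645) / 0.7414 = 3.290 / 0.7414 = 4.438.
n = 4.438² + 3 = 19.69 + 3 = 22.7.
Round up.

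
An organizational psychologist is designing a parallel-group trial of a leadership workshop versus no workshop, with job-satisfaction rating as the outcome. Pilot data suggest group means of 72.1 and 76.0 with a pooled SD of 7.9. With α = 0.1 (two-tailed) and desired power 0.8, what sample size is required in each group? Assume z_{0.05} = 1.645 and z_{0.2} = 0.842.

n = 51 per group

Cohen's d = |M₁ − M₂| / SD_pooled = |72.1 − 76.0| / 7.9 = 3.9 / 7.9 = 0.494.
For two independent groups with equal n: n = 2·((z_{α/2} + z_β) / d)².
z_{α/2} + z_β = 1.645 + 0.842 = 2.487.
n = 2 × (2.487 / 0.494)² = 2 × 5.034² = 2 × 25.35 = 50.7.
Round up to the next whole participant.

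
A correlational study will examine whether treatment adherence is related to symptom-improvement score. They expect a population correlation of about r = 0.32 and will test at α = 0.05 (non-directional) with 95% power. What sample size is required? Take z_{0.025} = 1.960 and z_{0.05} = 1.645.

n = 122

Fisher's z: C = ½·ln((1+r)/(1−r)) = ½·ln(1.9412) = 0.3316.
n = ((z_{α/2} + z_β)/C)² + 3.
(1.960 + 1.645) / 0.3316 = 3.605 / 0.3316 = 10.872.
n = 10.872² + 3 = 118.19 + 3 = 121.2.
Round up.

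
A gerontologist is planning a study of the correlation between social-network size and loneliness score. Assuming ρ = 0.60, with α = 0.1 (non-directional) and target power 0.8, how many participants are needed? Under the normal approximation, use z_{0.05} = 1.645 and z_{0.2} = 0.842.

Fisher's z: C = ½·ln((1+r)/(1−r)) = ½·ln(4.0000) = 0.6931.
n = ((z_{α/2} + z_β)/C)² + 3.
(1.645 + 0.842) / 0.6931 = 2.487 / 0.6931 = 3.588.
n = 3.588² + 3 = 12.88 + 3 = 15.9.
Round up.

n = 16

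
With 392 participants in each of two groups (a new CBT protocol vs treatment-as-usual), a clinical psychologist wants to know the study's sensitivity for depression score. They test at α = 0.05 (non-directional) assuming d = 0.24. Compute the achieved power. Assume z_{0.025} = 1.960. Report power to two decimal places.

For two equal groups, power = Φ(d·√(n/2) − z_{α/2}).
d·√(n/2) = 0.24 × √(392/2) = 0.24 × 14.000 = 3.360.
z_β = 3.360 − 1.960 = 1.400.
Power = Φ(1.400) = 0.919.

power ≈ 0.92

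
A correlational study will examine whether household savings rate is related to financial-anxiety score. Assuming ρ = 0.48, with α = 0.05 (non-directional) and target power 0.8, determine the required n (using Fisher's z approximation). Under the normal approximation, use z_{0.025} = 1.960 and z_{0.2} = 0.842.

n = 32

Fisher's z: C = ½·ln((1+r)/(1−r)) = ½·ln(2.8462) = 0.5230.
n = ((z_{α/2} + z_β)/C)² + 3.
(1.960 + 0.842) / 0.5230 = 2.802 / 0.5230 = 5.358.
n = 5.358² + 3 = 28.70 + 3 = 31.7.
Round up.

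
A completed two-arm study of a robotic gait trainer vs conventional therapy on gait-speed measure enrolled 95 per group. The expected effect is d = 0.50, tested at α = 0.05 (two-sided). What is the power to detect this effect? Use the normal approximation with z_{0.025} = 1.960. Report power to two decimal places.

For two equal groups, power = Φ(d·√(n/2) − z_{α/2}).
d·√(n/2) = 0.50 × √(95/2) = 0.50 × 6.892 = 3.446.
z_β = 3.446 − 1.960 = 1.486.
Power = Φ(1.486) = 0.931.

power ≈ 0.93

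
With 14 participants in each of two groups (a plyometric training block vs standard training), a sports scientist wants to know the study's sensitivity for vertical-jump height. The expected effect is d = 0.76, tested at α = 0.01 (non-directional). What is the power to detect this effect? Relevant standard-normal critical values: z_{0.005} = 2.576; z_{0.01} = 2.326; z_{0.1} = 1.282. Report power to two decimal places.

For two equal groups, power = Φ(d·√(n/2) − z_{α/2}).
d·√(n/2) = 0.76 × √(14/2) = 0.76 × 2.646 = 2.011.
z_β = 2.011 − 2.576 = -0.565.
Power = Φ(-0.565) = 0.286.

power ≈ 0.29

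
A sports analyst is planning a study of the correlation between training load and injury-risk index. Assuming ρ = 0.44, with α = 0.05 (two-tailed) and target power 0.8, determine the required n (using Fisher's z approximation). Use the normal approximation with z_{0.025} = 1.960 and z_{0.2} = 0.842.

Fisher's z: C = ½·ln((1+r)/(1−r)) = ½·ln(2.5714) = 0.4722.
n = ((z_{α/2} + z_β)/C)² + 3.
(1.960 + 0.842) / 0.4722 = 2.802 / 0.4722 = 5.934.
n = 5.934² + 3 = 35.21 + 3 = 38.2.
Round up.

n = 39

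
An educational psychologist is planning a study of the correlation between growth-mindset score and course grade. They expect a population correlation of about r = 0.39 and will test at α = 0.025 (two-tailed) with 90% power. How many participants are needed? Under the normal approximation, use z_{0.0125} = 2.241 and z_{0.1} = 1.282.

n = 77

Fisher's z: C = ½·ln((1+r)/(1−r)) = ½·ln(2.2787) = 0.4118.
n = ((z_{α/2} + z_β)/C)² + 3.
(2.241 + 1.282) / 0.4118 = 3.523 / 0.4118 = 8.555.
n = 8.555² + 3 = 73.19 + 3 = 76.2.
Round up.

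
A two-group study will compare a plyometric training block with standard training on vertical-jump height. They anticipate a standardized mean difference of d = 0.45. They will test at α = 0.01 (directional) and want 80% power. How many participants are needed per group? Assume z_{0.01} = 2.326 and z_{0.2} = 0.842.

For two independent groups with equal n: n = 2·((z_{α} + z_β) / d)².
z_{α} + z_β = 2.326 + 0.842 = 3.168.
n = 2 × (3.168 / 0.45)² = 2 × 7.040² = 2 × 49.56 = 99.1.
Round up to the next whole participant.

n = 100 per group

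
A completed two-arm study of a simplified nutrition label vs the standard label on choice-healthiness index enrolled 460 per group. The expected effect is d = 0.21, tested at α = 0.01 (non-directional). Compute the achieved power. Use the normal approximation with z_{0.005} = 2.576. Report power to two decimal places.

power ≈ 0.73

For two equal groups, power = Φ(d·√(n/2) − z_{α/2}).
d·√(n/2) = 0.21 × √(460/2) = 0.21 × 15.166 = 3.185.
z_β = 3.185 − 2.576 = 0.609.
Power = Φ(0.609) = 0.729.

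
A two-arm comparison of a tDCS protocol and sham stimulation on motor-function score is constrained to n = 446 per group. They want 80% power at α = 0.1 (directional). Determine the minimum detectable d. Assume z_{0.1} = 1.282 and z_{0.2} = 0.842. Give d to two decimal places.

For two independent groups of n = 446 each: d_min = (z_{α} + z_β)·√(2/n).
z-sum = 1.282 + 0.842 = 2.124.
d_min = 2.124 × √(2/446) = 2.124 × 0.0670 = 0.142.

d_min ≈ 0.14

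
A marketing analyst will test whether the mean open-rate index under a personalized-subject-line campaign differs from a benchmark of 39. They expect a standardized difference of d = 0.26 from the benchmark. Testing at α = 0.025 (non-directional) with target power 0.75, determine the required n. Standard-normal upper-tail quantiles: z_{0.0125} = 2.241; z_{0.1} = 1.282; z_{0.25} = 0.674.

For a one-sample test: n = ((z_{α/2} + z_β) / d)².
z_{α/2} + z_β = 2.241 + 0.674 = 2.915.
n = (2.915 / 0.26)² = 11.212² = 125.70.
Round up.

n = 126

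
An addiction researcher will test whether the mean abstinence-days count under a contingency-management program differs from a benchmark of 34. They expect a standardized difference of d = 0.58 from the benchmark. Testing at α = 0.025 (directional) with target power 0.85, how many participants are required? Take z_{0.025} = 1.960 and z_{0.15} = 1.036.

n = 27

For a one-sample test: n = ((z_{α} + z_β) / d)².
z_{α} + z_β = 1.960 + 1.036 = 2.996.
n = (2.996 / 0.58)² = 5.166² = 26.68.
Round up.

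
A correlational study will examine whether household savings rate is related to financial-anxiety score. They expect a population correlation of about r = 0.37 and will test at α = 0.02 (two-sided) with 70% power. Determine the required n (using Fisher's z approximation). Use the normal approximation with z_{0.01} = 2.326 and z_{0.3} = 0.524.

Fisher's z: C = ½·ln((1+r)/(1−r)) = ½·ln(2.1746) = 0.3884.
n = ((z_{α/2} + z_β)/C)² + 3.
(2.326 + 0.524) / 0.3884 = 2.850 / 0.3884 = 7.338.
n = 7.338² + 3 = 53.84 + 3 = 56.8.
Round up.

n = 57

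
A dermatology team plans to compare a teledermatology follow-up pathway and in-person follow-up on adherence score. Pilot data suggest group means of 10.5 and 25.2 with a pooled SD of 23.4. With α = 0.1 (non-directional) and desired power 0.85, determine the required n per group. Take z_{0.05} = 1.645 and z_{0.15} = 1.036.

Cohen's d = |M₁ − M₂| / SD_pooled = |10.5 − 25.2| / 23.4 = 14.7 / 23.4 = 0.628.
For two independent groups with equal n: n = 2·((z_{α/2} + z_β) / d)².
z_{α/2} + z_β = 1.645 + 1.036 = 2.681.
n = 2 × (2.681 / 0.628)² = 2 × 4.269² = 2 × 18.23 = 36.5.
Round up to the next whole participant.

n = 37 per group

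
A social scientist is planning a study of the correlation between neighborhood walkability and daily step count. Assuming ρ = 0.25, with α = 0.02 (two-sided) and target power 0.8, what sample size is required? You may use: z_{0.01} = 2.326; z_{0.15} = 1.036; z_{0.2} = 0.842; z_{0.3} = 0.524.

Fisher's z: C = ½·ln((1+r)/(1−r)) = ½·ln(1.6667) = 0.2554.
n = ((z_{α/2} + z_β)/C)² + 3.
(2.326 + 0.842) / 0.2554 = 3.168 / 0.2554 = 12.404.
n = 12.404² + 3 = 153.86 + 3 = 156.9.
Round up.

n = 157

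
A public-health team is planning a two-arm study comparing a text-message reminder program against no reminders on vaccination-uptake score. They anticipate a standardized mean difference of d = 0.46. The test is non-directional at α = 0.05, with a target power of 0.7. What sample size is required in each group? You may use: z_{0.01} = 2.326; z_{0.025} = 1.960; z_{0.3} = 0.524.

For two independent groups with equal n: n = 2·((z_{α/2} + z_β) / d)².
z_{α/2} + z_β = 1.960 + 0.524 = 2.484.
n = 2 × (2.484 / 0.46)² = 2 × 5.400² = 2 × 29.16 = 58.3.
Round up to the next whole participant.

n = 59 per group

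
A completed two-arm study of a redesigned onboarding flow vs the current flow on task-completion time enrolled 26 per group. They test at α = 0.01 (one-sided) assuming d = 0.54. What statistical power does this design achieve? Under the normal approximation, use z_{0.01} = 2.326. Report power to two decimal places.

For two equal groups, power = Φ(d·√(n/2) − z_{α}).
d·√(n/2) = 0.54 × √(26/2) = 0.54 × 3.606 = 1.947.
z_β = 1.947 − 2.326 = -0.379.
Power = Φ(-0.379) = 0.352.

power ≈ 0.35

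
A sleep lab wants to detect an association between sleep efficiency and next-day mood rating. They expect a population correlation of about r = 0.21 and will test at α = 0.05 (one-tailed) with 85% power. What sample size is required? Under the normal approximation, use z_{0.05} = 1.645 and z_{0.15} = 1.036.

n = 162

Fisher's z: C = ½·ln((1+r)/(1−r)) = ½·ln(1.5316) = 0.2132.
n = ((z_{α} + z_β)/C)² + 3.
(1.645 + 1.036) / 0.2132 = 2.681 / 0.2132 = 12.575.
n = 12.575² + 3 = 158.13 + 3 = 161.1.
Round up.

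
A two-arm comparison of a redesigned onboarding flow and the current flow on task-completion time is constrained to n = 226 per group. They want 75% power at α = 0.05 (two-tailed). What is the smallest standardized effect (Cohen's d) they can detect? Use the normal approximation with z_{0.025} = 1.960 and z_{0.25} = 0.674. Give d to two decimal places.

d_min ≈ 0.25

For two independent groups of n = 226 each: d_min = (z_{α/2} + z_β)·√(2/n).
z-sum = 1.960 + 0.674 = 2.634.
d_min = 2.634 × √(2/226) = 2.634 × 0.0941 = 0.248.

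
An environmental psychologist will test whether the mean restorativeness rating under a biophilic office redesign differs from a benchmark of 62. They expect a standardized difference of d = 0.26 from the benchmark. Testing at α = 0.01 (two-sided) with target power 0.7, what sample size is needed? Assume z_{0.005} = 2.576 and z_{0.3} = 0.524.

n = 143

For a one-sample test: n = ((z_{α/2} + z_β) / d)².
z_{α/2} + z_β = 2.576 + 0.524 = 3.100.
n = (3.100 / 0.26)² = 11.923² = 142.16.
Round up.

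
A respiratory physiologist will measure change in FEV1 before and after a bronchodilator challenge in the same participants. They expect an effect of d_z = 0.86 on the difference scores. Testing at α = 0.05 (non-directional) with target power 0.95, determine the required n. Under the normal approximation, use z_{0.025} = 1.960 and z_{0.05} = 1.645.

For a paired (one-sample on differences) test: n = ((z_{α/2} + z_β) / d)².
z_{α/2} + z_β = 1.960 + 1.645 = 3.605.
n = (3.605 / 0.86)² = 4.192² = 17.57.
Round up.

n = 18 pairs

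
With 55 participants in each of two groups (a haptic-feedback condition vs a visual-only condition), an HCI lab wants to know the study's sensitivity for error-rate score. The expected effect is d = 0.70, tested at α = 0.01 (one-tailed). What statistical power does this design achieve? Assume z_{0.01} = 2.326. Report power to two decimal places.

power ≈ 0.91

For two equal groups, power = Φ(d·√(n/2) − z_{α}).
d·√(n/2) = 0.70 × √(55/2) = 0.70 × 5.244 = 3.671.
z_β = 3.671 − 2.326 = 1.345.
Power = Φ(1.345) = 0.911.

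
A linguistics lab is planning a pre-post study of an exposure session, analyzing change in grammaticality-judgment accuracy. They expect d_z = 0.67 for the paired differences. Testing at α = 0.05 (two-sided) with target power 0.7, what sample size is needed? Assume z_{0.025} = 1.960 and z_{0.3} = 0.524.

For a paired (one-sample on differences) test: n = ((z_{α/2} + z_β) / d)².
z_{α/2} + z_β = 1.960 + 0.524 = 2.484.
n = (2.484 / 0.67)² = 3.707² = 13.75.
Round up.

n = 14 pairs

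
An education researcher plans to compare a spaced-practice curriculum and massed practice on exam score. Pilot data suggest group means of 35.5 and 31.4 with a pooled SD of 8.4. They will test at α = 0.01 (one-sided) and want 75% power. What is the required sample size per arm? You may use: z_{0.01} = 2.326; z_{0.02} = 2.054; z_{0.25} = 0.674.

n = 76 per group

Cohen's d = |M₁ − M₂| / SD_pooled = |35.5 − 31.4| / 8.4 = 4.1 / 8.4 = 0.488.
For two independent groups with equal n: n = 2·((z_{α} + z_β) / d)².
z_{α} + z_β = 2.326 + 0.674 = 3.000.
n = 2 × (3.000 / 0.488)² = 2 × 6.148² = 2 × 37.79 = 75.6.
Round up to the next whole participant.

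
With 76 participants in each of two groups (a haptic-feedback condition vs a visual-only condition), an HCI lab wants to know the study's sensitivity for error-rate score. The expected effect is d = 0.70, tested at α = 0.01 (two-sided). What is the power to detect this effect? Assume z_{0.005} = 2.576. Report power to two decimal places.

power ≈ 0.96

For two equal groups, power = Φ(d·√(n/2) − z_{α/2}).
d·√(n/2) = 0.70 × √(76/2) = 0.70 × 6.164 = 4.315.
z_β = 4.315 − 2.576 = 1.739.
Power = Φ(1.739) = 0.959.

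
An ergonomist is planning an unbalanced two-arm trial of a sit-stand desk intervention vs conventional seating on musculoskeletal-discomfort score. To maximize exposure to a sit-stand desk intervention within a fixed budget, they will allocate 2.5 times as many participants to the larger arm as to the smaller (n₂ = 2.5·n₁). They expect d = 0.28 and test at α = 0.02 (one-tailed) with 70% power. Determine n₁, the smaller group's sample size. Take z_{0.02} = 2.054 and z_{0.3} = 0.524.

n₁ = 119

With allocation ratio k = n₂/n₁ = 2.5, Var(x̄₁−x̄₂) = σ²(1/n₁ + 1/(k·n₁)) = σ²·(k+1)/(k·n₁).
So n₁ = (1 + 1/k)·((z_{α} + z_β)/d)² = 1.400 × (2.578/0.28)².
n₁ = 1.400 × 84.77 = 118.7.
Round up: n₁ = 119, giving n₂ = ⌈2.5 × 119⌉ = ⌈297.5⌉ = 298.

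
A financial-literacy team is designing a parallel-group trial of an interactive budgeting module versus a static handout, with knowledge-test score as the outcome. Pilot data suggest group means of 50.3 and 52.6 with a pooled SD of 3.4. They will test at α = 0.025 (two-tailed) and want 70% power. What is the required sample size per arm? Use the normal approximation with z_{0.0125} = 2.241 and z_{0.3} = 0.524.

n = 34 per group

Cohen's d = |M₁ − M₂| / SD_pooled = |50.3 − 52.6| / 3.4 = 2.3 / 3.4 = 0.676.
For two independent groups with equal n: n = 2·((z_{α/2} + z_β) / d)².
z_{α/2} + z_β = 2.241 + 0.524 = 2.765.
n = 2 × (2.765 / 0.676)² = 2 × 4.090² = 2 × 16.73 = 33.5.
Round up to the next whole participant.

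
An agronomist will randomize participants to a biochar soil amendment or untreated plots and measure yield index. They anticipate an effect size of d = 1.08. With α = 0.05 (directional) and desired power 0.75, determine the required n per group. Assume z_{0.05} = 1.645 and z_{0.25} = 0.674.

n = 10 per group

For two independent groups with equal n: n = 2·((z_{α} + z_β) / d)².
z_{α} + z_β = 1.645 + 0.674 = 2.319.
n = 2 × (2.319 / 1.08)² = 2 × 2.147² = 2 × 4.61 = 9.2.
Round up to the next whole participant.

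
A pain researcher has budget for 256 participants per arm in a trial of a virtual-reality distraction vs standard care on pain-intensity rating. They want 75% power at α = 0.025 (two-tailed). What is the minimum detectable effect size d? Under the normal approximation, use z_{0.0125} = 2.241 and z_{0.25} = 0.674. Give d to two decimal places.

d_min ≈ 0.26

For two independent groups of n = 256 each: d_min = (z_{α/2} + z_β)·√(2/n).
z-sum = 2.241 + 0.674 = 2.915.
d_min = 2.915 × √(2/256) = 2.915 × 0.0884 = 0.258.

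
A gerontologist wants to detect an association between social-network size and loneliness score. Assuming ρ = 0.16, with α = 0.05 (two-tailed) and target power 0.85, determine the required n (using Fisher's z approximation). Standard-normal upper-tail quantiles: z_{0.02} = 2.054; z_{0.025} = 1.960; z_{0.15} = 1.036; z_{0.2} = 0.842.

n = 348

Fisher's z: C = ½·ln((1+r)/(1−r)) = ½·ln(1.3810) = 0.1614.
n = ((z_{α/2} + z_β)/C)² + 3.
(1.960 + 1.036) / 0.1614 = 2.996 / 0.1614 = 18.563.
n = 18.563² + 3 = 344.57 + 3 = 347.6.
Round up.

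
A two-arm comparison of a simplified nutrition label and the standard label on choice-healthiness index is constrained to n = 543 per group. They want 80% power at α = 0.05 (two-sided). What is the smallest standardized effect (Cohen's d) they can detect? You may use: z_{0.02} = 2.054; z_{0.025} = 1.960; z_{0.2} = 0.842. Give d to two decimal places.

d_min ≈ 0.17

For two independent groups of n = 543 each: d_min = (z_{α/2} + z_β)·√(2/n).
z-sum = 1.960 + 0.842 = 2.802.
d_min = 2.802 × √(2/543) = 2.802 × 0.0607 = 0.170.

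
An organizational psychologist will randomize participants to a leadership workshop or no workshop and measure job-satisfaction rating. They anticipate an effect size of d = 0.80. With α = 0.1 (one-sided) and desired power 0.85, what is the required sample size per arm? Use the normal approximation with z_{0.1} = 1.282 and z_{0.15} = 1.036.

n = 17 per group

For two independent groups with equal n: n = 2·((z_{α} + z_β) / d)².
z_{α} + z_β = 1.282 + 1.036 = 2.318.
n = 2 × (2.318 / 0.80)² = 2 × 2.897² = 2 × 8.40 = 16.8.
Round up to the next whole participant.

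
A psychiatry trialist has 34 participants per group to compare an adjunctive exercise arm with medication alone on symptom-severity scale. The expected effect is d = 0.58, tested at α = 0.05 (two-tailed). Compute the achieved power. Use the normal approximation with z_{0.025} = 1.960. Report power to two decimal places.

power ≈ 0.67

For two equal groups, power = Φ(d·√(n/2) − z_{α/2}).
d·√(n/2) = 0.58 × √(34/2) = 0.58 × 4.123 = 2.391.
z_β = 2.391 − 1.960 = 0.431.
Power = Φ(0.431) = 0.667.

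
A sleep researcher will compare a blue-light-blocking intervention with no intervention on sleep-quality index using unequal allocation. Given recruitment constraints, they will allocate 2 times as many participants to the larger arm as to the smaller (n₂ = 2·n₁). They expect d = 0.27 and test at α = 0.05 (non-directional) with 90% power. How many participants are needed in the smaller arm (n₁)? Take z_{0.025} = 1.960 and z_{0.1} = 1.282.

n₁ = 217

With allocation ratio k = n₂/n₁ = 2, Var(x̄₁−x̄₂) = σ²(1/n₁ + 1/(k·n₁)) = σ²·(k+1)/(k·n₁).
So n₁ = (1 + 1/k)·((z_{α/2} + z_β)/d)² = 1.500 × (3.242/0.27)².
n₁ = 1.500 × 144.18 = 216.3.
Round up: n₁ = 217, giving n₂ = 2 × 217 = 434.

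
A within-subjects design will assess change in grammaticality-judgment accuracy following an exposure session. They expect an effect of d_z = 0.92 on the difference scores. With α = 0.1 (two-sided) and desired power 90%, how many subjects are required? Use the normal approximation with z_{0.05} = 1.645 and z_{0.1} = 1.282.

n = 11 pairs

For a paired (one-sample on differences) test: n = ((z_{α/2} + z_β) / d)².
z_{α/2} + z_β = 1.645 + 1.282 = 2.927.
n = (2.927 / 0.92)² = 3.182² = 10.12.
Round up.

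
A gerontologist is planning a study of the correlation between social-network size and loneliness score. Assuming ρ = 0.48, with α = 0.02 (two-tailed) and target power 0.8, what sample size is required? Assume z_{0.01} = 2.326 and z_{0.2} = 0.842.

Fisher's z: C = ½·ln((1+r)/(1−r)) = ½·ln(2.8462) = 0.5230.
n = ((z_{α/2} + z_β)/C)² + 3.
(2.326 + 0.842) / 0.5230 = 3.168 / 0.5230 = 6.057.
n = 6.057² + 3 = 36.69 + 3 = 39.7.
Round up.

n = 40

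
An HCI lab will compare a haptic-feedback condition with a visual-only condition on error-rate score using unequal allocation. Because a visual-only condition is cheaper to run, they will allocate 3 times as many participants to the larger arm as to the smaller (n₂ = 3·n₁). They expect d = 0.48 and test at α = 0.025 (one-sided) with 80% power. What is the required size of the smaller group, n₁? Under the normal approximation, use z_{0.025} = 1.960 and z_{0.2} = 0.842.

n₁ = 46

With allocation ratio k = n₂/n₁ = 3, Var(x̄₁−x̄₂) = σ²(1/n₁ + 1/(k·n₁)) = σ²·(k+1)/(k·n₁).
So n₁ = (1 + 1/k)·((z_{α} + z_β)/d)² = 1.333 × (2.802/0.48)².
n₁ = 1.333 × 34.08 = 45.4.
Round up: n₁ = 46, giving n₂ = 3 × 46 = 138.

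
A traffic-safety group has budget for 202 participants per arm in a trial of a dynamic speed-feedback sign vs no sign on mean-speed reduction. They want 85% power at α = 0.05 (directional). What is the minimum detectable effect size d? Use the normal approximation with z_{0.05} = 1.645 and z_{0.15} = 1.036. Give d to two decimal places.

For two independent groups of n = 202 each: d_min = (z_{α} + z_β)·√(2/n).
z-sum = 1.645 + 1.036 = 2.681.
d_min = 2.681 × √(2/202) = 2.681 × 0.0995 = 0.267.

d_min ≈ 0.27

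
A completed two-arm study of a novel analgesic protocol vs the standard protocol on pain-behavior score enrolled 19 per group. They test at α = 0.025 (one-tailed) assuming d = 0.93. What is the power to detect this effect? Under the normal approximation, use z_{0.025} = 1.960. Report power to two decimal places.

power ≈ 0.82

For two equal groups, power = Φ(d·√(n/2) − z_{α}).
d·√(n/2) = 0.93 × √(19/2) = 0.93 × 3.082 = 2.866.
z_β = 2.866 − 1.960 = 0.906.
Power = Φ(0.906) = 0.818.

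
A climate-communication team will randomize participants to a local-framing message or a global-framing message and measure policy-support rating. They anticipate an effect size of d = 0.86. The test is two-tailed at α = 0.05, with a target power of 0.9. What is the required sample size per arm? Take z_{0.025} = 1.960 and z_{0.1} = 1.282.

n = 29 per group

For two independent groups with equal n: n = 2·((z_{α/2} + z_β) / d)².
z_{α/2} + z_β = 1.960 + 1.282 = 3.242.
n = 2 × (3.242 / 0.86)² = 2 × 3.770² = 2 × 14.21 = 28.4.
Round up to the next whole participant.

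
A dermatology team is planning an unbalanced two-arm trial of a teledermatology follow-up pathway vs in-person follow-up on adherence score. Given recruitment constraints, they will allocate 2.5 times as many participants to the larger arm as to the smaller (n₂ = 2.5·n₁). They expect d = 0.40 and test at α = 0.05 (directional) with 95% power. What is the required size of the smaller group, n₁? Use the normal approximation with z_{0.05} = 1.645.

With allocation ratio k = n₂/n₁ = 2.5, Var(x̄₁−x̄₂) = σ²(1/n₁ + 1/(k·n₁)) = σ²·(k+1)/(k·n₁).
So n₁ = (1 + 1/k)·((z_{α} + z_β)/d)² = 1.400 × (3.290/0.40)².
n₁ = 1.400 × 67.65 = 94.7.
Round up: n₁ = 95, giving n₂ = ⌈2.5 × 95⌉ = ⌈237.5⌉ = 238.

n₁ = 95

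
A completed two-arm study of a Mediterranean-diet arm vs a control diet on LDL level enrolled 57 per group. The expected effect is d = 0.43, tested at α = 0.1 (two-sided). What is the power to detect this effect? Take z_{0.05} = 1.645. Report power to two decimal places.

power ≈ 0.74

For two equal groups, power = Φ(d·√(n/2) − z_{α/2}).
d·√(n/2) = 0.43 × √(57/2) = 0.43 × 5.339 = 2.296.
z_β = 2.296 − 1.645 = 0.651.
Power = Φ(0.651) = 0.742.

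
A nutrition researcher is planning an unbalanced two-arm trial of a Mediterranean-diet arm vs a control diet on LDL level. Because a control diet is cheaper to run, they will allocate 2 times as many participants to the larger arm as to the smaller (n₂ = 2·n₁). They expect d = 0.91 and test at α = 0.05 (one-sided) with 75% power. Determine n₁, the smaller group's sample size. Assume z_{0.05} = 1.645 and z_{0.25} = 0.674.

With allocation ratio k = n₂/n₁ = 2, Var(x̄₁−x̄₂) = σ²(1/n₁ + 1/(k·n₁)) = σ²·(k+1)/(k·n₁).
So n₁ = (1 + 1/k)·((z_{α} + z_β)/d)² = 1.500 × (2.319/0.91)².
n₁ = 1.500 × 6.49 = 9.7.
Round up: n₁ = 10, giving n₂ = 2 × 10 = 20.

n₁ = 10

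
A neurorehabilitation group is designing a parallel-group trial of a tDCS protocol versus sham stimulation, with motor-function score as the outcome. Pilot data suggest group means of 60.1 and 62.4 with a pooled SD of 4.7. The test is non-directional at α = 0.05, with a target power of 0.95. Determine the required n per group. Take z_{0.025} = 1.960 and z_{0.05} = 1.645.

n = 109 per group

Cohen's d = |M₁ − M₂| / SD_pooled = |60.1 − 62.4| / 4.7 = 2.3 / 4.7 = 0.489.
For two independent groups with equal n: n = 2·((z_{α/2} + z_β) / d)².
z_{α/2} + z_β = 1.960 + 1.645 = 3.605.
n = 2 × (3.605 / 0.489)² = 2 × 7.372² = 2 × 54.35 = 108.7.
Round up to the next whole participant.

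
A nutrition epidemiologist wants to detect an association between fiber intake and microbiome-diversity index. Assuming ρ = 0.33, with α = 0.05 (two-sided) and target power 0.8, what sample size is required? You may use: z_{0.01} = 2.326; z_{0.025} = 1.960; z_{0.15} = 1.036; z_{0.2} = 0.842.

Fisher's z: C = ½·ln((1+r)/(1−r)) = ½·ln(1.9851) = 0.3428.
n = ((z_{α/2} + z_β)/C)² + 3.
(1.960 + 0.842) / 0.3428 = 2.802 / 0.3428 = 8.174.
n = 8.174² + 3 = 66.81 + 3 = 69.8.
Round up.

n = 70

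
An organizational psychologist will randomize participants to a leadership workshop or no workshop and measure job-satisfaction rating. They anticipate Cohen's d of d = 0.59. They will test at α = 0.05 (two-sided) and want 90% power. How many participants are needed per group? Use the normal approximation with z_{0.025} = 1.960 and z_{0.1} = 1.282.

n = 61 per group

For two independent groups with equal n: n = 2·((z_{α/2} + z_β) / d)².
z_{α/2} + z_β = 1.960 + 1.282 = 3.242.
n = 2 × (3.242 / 0.59)² = 2 × 5.495² = 2 × 30.19 = 60.4.
Round up to the next whole participant.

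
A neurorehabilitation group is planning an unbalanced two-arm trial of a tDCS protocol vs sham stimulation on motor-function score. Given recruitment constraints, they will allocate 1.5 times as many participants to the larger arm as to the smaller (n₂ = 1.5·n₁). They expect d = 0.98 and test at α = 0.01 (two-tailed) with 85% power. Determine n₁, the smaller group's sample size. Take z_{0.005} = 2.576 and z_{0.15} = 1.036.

n₁ = 23

With allocation ratio k = n₂/n₁ = 1.5, Var(x̄₁−x̄₂) = σ²(1/n₁ + 1/(k·n₁)) = σ²·(k+1)/(k·n₁).
So n₁ = (1 + 1/k)·((z_{α/2} + z_β)/d)² = 1.667 × (3.612/0.98)².
n₁ = 1.667 × 13.58 = 22.6.
Round up: n₁ = 23, giving n₂ = ⌈1.5 × 23⌉ = ⌈34.5⌉ = 35.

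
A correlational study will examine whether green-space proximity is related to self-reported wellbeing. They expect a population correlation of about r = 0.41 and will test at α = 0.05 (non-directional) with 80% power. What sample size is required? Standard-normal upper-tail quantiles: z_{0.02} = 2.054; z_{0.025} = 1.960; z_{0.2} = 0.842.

Fisher's z: C = ½·ln((1+r)/(1−r)) = ½·ln(2.3898) = 0.4356.
n = ((z_{α/2} + z_β)/C)² + 3.
(1.960 + 0.842) / 0.4356 = 2.802 / 0.4356 = 6.433.
n = 6.433² + 3 = 41.38 + 3 = 44.4.
Round up.

n = 45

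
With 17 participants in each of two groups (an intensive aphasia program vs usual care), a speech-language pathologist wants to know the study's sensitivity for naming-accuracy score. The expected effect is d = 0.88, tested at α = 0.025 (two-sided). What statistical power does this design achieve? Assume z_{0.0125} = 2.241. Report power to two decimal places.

For two equal groups, power = Φ(d·√(n/2) − z_{α/2}).
d·√(n/2) = 0.88 × √(17/2) = 0.88 × 2.915 = 2.566.
z_β = 2.566 − 2.241 = 0.325.
Power = Φ(0.325) = 0.627.

power ≈ 0.63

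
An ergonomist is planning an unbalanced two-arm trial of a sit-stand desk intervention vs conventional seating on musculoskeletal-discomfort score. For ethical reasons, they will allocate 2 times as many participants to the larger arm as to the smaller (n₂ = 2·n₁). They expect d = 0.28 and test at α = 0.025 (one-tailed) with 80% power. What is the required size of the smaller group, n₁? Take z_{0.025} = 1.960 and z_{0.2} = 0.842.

With allocation ratio k = n₂/n₁ = 2, Var(x̄₁−x̄₂) = σ²(1/n₁ + 1/(k·n₁)) = σ²·(k+1)/(k·n₁).
So n₁ = (1 + 1/k)·((z_{α} + z_β)/d)² = 1.500 × (2.802/0.28)².
n₁ = 1.500 × 100.14 = 150.2.
Round up: n₁ = 151, giving n₂ = 2 × 151 = 302.

n₁ = 151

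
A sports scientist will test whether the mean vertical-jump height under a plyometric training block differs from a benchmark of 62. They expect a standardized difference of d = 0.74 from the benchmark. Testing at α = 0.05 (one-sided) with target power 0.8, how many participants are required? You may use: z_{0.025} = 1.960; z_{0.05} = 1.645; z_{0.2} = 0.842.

n = 12

For a one-sample test: n = ((z_{α} + z_β) / d)².
z_{α} + z_β = 1.645 + 0.842 = 2.487.
n = (2.487 / 0.74)² = 3.361² = 11.30.
Round up.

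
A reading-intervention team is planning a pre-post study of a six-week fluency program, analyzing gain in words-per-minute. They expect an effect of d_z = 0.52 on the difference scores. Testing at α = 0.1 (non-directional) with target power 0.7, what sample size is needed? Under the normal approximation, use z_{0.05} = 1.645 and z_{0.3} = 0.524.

For a paired (one-sample on differences) test: n = ((z_{α/2} + z_β) / d)².
z_{α/2} + z_β = 1.645 + 0.524 = 2.169.
n = (2.169 / 0.52)² = 4.171² = 17.40.
Round up.

n = 18 pairs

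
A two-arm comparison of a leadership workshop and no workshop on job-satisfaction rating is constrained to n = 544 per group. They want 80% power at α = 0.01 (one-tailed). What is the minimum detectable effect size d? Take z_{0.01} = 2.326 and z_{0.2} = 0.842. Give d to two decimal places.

For two independent groups of n = 544 each: d_min = (z_{α} + z_β)·√(2/n).
z-sum = 2.326 + 0.842 = 3.168.
d_min = 3.168 × √(2/544) = 3.168 × 0.0606 = 0.192.

d_min ≈ 0.19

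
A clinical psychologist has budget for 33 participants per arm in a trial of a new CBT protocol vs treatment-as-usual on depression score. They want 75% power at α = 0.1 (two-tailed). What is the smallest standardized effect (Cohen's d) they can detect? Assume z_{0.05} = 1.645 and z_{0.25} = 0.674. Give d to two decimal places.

d_min ≈ 0.57

For two independent groups of n = 33 each: d_min = (z_{α/2} + z_β)·√(2/n).
z-sum = 1.645 + 0.674 = 2.319.
d_min = 2.319 × √(2/33) = 2.319 × 0.2462 = 0.571.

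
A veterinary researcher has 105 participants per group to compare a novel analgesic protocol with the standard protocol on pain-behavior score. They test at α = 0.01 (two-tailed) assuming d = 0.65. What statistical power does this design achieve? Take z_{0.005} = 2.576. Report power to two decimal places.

For two equal groups, power = Φ(d·√(n/2) − z_{α/2}).
d·√(n/2) = 0.65 × √(105/2) = 0.65 × 7.246 = 4.710.
z_β = 4.710 − 2.576 = 2.134.
Power = Φ(2.134) = 0.984.

power ≈ 0.98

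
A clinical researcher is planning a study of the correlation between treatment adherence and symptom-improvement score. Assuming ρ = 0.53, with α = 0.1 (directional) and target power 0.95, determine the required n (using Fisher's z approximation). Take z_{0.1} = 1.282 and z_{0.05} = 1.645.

n = 28

Fisher's z: C = ½·ln((1+r)/(1−r)) = ½·ln(3.2553) = 0.5901.
n = ((z_{α} + z_β)/C)² + 3.
(1.282 + 1.645) / 0.5901 = 2.927 / 0.5901 = 4.960.
n = 4.960² + 3 = 24.60 + 3 = 27.6.
Round up.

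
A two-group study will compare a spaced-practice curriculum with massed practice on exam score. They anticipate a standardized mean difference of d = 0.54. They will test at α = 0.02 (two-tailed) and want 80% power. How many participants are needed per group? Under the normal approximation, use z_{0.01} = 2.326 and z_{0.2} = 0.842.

n = 69 per group

For two independent groups with equal n: n = 2·((z_{α/2} + z_β) / d)².
z_{α/2} + z_β = 2.326 + 0.842 = 3.168.
n = 2 × (3.168 / 0.54)² = 2 × 5.867² = 2 × 34.42 = 68.8.
Round up to the next whole participant.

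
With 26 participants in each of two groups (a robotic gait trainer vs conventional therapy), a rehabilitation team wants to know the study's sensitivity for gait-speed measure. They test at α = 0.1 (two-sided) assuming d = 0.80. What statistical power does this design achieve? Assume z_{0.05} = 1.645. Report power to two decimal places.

For two equal groups, power = Φ(d·√(n/2) − z_{α/2}).
d·√(n/2) = 0.80 × √(26/2) = 0.80 × 3.606 = 2.884.
z_β = 2.884 − 1.645 = 1.239.
Power = Φ(1.239) = 0.892.

power ≈ 0.89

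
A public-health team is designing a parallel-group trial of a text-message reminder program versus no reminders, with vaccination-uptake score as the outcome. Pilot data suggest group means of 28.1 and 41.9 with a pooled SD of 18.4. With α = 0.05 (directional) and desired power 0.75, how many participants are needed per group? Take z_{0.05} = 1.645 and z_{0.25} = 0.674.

n = 20 per group

Cohen's d = |M₁ − M₂| / SD_pooled = |28.1 − 41.9| / 18.4 = 13.8 / 18.4 = 0.750.
For two independent groups with equal n: n = 2·((z_{α} + z_β) / d)².
z_{α} + z_β = 1.645 + 0.674 = 2.319.
n = 2 × (2.319 / 0.750)² = 2 × 3.092² = 2 × 9.56 = 19.1.
Round up to the next whole participant.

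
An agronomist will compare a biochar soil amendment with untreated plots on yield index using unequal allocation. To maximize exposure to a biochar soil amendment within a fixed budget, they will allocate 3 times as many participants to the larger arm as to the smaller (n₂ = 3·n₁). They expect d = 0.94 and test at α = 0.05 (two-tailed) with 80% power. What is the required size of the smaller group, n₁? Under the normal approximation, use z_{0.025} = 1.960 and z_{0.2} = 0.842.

n₁ = 12

With allocation ratio k = n₂/n₁ = 3, Var(x̄₁−x̄₂) = σ²(1/n₁ + 1/(k·n₁)) = σ²·(k+1)/(k·n₁).
So n₁ = (1 + 1/k)·((z_{α/2} + z_β)/d)² = 1.333 × (2.802/0.94)².
n₁ = 1.333 × 8.89 = 11.8.
Round up: n₁ = 12, giving n₂ = 3 × 12 = 36.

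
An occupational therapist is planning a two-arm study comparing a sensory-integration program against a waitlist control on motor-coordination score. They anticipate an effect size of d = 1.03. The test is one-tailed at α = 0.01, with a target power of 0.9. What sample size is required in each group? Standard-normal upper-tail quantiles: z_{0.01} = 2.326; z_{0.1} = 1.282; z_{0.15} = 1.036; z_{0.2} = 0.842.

For two independent groups with equal n: n = 2·((z_{α} + z_β) / d)².
z_{α} + z_β = 2.326 + 1.282 = 3.608.
n = 2 × (3.608 / 1.03)² = 2 × 3.503² = 2 × 12.27 = 24.5.
Round up to the next whole participant.

n = 25 per group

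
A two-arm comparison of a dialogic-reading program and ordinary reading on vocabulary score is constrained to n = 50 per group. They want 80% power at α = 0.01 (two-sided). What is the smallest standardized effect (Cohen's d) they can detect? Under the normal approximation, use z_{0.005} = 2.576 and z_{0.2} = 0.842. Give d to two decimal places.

d_min ≈ 0.68

For two independent groups of n = 50 each: d_min = (z_{α/2} + z_β)·√(2/n).
z-sum = 2.576 + 0.842 = 3.418.
d_min = 3.418 × √(2/50) = 3.418 × 0.2000 = 0.684.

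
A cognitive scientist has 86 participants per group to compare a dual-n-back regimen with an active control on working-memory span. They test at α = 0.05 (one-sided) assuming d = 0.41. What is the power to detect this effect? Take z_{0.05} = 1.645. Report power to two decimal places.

For two equal groups, power = Φ(d·√(n/2) − z_{α}).
d·√(n/2) = 0.41 × √(86/2) = 0.41 × 6.557 = 2.689.
z_β = 2.689 − 1.645 = 1.044.
Power = Φ(1.044) = 0.852.

power ≈ 0.85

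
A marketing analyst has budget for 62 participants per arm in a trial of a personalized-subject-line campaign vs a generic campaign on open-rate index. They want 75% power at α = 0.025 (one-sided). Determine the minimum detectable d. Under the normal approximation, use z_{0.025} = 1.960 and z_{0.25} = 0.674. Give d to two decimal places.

For two independent groups of n = 62 each: d_min = (z_{α} + z_β)·√(2/n).
z-sum = 1.960 + 0.674 = 2.634.
d_min = 2.634 × √(2/62) = 2.634 × 0.1796 = 0.473.

d_min ≈ 0.47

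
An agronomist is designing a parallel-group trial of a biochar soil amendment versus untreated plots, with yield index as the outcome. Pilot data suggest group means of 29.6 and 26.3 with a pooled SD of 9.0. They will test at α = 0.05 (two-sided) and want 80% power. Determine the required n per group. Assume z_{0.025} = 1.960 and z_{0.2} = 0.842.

Cohen's d = |M₁ − M₂| / SD_pooled = |29.6 − 26.3| / 9.0 = 3.3 / 9.0 = 0.367.
For two independent groups with equal n: n = 2·((z_{α/2} + z_β) / d)².
z_{α/2} + z_β = 1.960 + 0.842 = 2.802.
n = 2 × (2.802 / 0.367)² = 2 × 7.635² = 2 × 58.29 = 116.6.
Round up to the next whole participant.

n = 117 per group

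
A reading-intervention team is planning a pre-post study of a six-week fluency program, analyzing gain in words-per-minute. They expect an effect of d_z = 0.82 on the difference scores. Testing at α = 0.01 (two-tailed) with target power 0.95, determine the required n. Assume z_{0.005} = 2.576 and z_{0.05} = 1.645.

n = 27 pairs

For a paired (one-sample on differences) test: n = ((z_{α/2} + z_β) / d)².
z_{α/2} + z_β = 2.576 + 1.645 = 4.221.
n = (4.221 / 0.82)² = 5.148² = 26.50.
Round up.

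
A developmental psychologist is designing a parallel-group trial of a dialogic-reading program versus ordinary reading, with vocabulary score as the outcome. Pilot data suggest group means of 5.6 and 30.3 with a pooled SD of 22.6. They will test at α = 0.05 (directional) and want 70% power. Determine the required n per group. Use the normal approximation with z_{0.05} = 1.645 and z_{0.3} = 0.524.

n = 8 per group

Cohen's d = |M₁ − M₂| / SD_pooled = |5.6 − 30.3| / 22.6 = 24.7 / 22.6 = 1.093.
For two independent groups with equal n: n = 2·((z_{α} + z_β) / d)².
z_{α} + z_β = 1.645 + 0.524 = 2.169.
n = 2 × (2.169 / 1.093)² = 2 × 1.984² = 2 × 3.94 = 7.9.
Round up to the next whole participant.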